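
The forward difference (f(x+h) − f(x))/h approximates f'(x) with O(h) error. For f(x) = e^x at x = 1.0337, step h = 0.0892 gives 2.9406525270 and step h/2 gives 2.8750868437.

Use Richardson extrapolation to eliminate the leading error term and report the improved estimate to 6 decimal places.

The method has order 1: 2^1 = 2.
2·2.8750868437 = 5.7501736874; subtract 2.9406525270 → 2.8095211604
Divide by 2^1 − 1 = 1.
Extrapolated: 2.8095211604 / 1 = 2.8095211604
Shift from A(h/2): −0.0655656833.

2.809521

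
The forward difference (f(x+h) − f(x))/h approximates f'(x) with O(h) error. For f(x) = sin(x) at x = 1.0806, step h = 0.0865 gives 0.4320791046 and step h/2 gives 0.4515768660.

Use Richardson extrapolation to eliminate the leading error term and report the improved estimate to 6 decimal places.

Leading term ∝ h^1; use weight 2 = 2^1.
Top: 2(0.4515768660) − (0.4320791046) = 0.4710746274
Denominator 2 − 1 = 1.
0.4710746274 ÷ 1 = 0.4710746274
Gap between inputs: 1.950e-02; correction applied: +0.0194977614.

0.471075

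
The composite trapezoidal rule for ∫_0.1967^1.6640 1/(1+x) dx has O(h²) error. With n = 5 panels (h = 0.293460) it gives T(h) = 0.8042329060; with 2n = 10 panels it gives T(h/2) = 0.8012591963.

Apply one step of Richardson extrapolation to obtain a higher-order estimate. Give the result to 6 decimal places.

0.800268

With r = 2 the leading error scales as h^2, so the weight is 2^2 = 4.
4 × 0.8012591963 = 3.2050367852; 3.2050367852 − 0.8042329060 = 2.4008038792
Divide by 2^2 − 1 = 3.
2.4008038792 ÷ 3 = 0.8002679597
Shift from A(h/2): −0.0009912366.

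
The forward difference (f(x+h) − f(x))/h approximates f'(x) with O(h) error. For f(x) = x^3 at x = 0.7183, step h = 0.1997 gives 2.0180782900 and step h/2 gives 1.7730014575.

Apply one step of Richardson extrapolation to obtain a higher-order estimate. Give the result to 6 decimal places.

1.527925

With r = 1 the leading error scales as h^1, so the weight is 2^1 = 2.
A(h/2) − A(h) = 1.7730014575 − 2.0180782900 = -0.2450768325
Correction (A(h/2) − A(h))/(2 − 1) = (-0.2450768325)/1 = -0.2450768325
R = 1.7730014575 − 0.2450768325 = 1.5279246250
Correction |R − A(h/2)| = 2.451e-01; gap |A(h/2) − A(h)| = 2.451e-01.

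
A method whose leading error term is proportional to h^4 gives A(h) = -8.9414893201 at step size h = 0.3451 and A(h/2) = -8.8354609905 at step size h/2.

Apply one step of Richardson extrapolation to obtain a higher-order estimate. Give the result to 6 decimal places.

r = 4, so 2^r = 16.
Numerator 16*A(h/2) − A(h) = 16*(-8.8354609905) − (-8.9414893201) = -132.4258865279
Extrapolated: (-132.4258865279) / 15 = -8.8283924352

-8.828392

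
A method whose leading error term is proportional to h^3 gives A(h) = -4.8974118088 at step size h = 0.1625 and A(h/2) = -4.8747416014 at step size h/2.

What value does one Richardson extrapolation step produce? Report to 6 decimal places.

-4.871503

Leading term ∝ h^3; use weight 8 = 2^3.
Weighted: (-38.9979328112) − (-4.8974118088) = -34.1005210024
Divide by 2^3 − 1 = 7.
(-34.1005210024) ÷ 7 = -4.8715030003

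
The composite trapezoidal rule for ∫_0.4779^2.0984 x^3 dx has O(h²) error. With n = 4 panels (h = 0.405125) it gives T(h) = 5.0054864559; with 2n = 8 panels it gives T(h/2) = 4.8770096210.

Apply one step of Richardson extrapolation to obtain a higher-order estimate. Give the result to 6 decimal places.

4.834184

Error is O(h^2); halving h shrinks it by 2^2 = 4.
Difference of the inputs: 4.8770096210 − 5.0054864559 = -0.1284768349
Correction (A(h/2) − A(h))/(4 − 1) = (-0.1284768349)/3 = -0.0428256116
R = A(h/2) + (A(h/2) − A(h))/3 = 4.8770096210 − 0.0428256116 = 4.8341840094
Correction |R − A(h/2)| = 4.283e-02; gap |A(h/2) − A(h)| = 1.285e-01.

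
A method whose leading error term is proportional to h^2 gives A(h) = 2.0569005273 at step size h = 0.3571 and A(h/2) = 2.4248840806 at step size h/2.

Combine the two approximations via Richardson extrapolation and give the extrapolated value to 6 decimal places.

2.547545

The method has order 2: 2^2 = 4.
2^2·A(h/2) = 9.6995363224; minus A(h) gives 7.6426357951.
Denominator 4 − 1 = 3.
R = 7.6426357951/3 = 2.5475452650
Shift from A(h/2): +0.1226611844.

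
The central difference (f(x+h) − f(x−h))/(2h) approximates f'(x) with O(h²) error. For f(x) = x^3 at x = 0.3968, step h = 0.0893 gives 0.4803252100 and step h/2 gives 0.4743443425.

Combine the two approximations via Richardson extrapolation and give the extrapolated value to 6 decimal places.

With r = 2 the leading error scales as h^2, so the weight is 2^2 = 4.
Difference of the inputs: 0.4743443425 − 0.4803252100 = -0.0059808675
Correction (A(h/2) − A(h))/(4 − 1) = (-0.0059808675)/3 = -0.0019936225
R = 0.4743443425 − 0.0019936225 = 0.4723507200

0.472351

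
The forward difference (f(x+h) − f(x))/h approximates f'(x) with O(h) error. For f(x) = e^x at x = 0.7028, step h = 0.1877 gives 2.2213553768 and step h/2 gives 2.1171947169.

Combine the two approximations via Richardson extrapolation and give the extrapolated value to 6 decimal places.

Order 1 gives 2^r = 2 and 2^r − 1 = 1.
2×2.1171947169 − 2.2213553768 = 2.0130340570
Divide by 2^1 − 1 = 1.
2.0130340570 ÷ 1 = 2.0130340570
Gap between inputs: 1.042e-01; correction applied: −0.1041606599.

2.013034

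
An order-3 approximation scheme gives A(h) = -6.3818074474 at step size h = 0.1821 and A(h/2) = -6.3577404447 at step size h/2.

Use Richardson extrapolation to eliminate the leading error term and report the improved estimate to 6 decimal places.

-6.354302

Order 3 gives 2^r = 8 and 2^r − 1 = 7.
A(h/2) − A(h) = -6.3577404447 − (-6.3818074474) = 0.0240670027
Correction (A(h/2) − A(h))/(8 − 1) = 0.0240670027/7 = 0.0034381432
R = -6.3577404447 + 0.0034381432 = -6.3543023015
Correction |R − A(h/2)| = 3.438e-03; gap |A(h/2) − A(h)| = 2.407e-02.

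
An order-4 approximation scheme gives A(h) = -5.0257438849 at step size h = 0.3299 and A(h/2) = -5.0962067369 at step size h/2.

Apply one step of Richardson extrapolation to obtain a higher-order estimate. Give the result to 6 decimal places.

-5.100904

With r = 4 the leading error scales as h^4, so the weight is 2^4 = 16.
Numerator 16·A(h/2) − A(h) = 16·(-5.0962067369) − (-5.0257438849) = -76.5135639055
(-76.5135639055) ÷ 15 = -5.1009042604
Gap between inputs: 7.046e-02; correction applied: −0.0046975235.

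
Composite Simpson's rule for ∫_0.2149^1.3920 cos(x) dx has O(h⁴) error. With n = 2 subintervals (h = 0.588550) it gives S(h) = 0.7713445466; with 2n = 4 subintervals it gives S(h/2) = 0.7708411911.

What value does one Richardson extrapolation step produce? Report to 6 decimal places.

0.770808

Error is O(h^4); halving h shrinks it by 2^4 = 16.
16·0.7708411911 = 12.3334590576; subtract 0.7713445466 → 11.5621145110
Denominator 16 − 1 = 15.
Extrapolated: 11.5621145110 / 15 = 0.7708076341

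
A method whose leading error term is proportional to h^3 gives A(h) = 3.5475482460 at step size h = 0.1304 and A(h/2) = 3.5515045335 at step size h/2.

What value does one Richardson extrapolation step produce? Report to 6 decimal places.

3.552070

Order 3 gives 2^r = 8 and 2^r − 1 = 7.
Top: 8(3.5515045335) − (3.5475482460) = 24.8644880220
Extrapolated: 24.8644880220 / 7 = 3.5520697174
Gap between inputs: 3.956e-03; correction applied: +0.0005651839.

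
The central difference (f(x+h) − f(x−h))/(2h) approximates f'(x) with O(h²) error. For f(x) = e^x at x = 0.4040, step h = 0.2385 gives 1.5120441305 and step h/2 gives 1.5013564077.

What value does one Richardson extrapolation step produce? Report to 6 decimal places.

1.497794

The method has order 2: 2^2 = 4.
Top: 4(1.5013564077) − (1.5120441305) = 4.4933815003
R = 4.4933815003/3 = 1.4977938334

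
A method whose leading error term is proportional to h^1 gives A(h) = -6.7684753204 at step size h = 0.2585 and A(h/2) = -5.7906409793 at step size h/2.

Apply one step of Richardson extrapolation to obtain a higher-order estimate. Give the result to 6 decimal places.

Method order is 1; weight 2^1 = 2.
2×(-5.7906409793) = -11.5812819586; (-11.5812819586) − (-6.7684753204) = -4.8128066382
Denominator 2 − 1 = 1.
R = (-4.8128066382)/1 = -4.8128066382
Gap between inputs: 9.778e-01; correction applied: +0.9778343411.

-4.812807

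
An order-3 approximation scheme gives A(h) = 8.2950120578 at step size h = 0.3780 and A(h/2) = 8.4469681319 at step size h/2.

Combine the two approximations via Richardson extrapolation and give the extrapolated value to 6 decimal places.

8.468676

The method has order 3: 2^3 = 8.
8*8.4469681319 = 67.5757450552; 67.5757450552 − 8.2950120578 = 59.2807329974
(8*8.4469681319 − 8.2950120578)/(8 − 1) = 8.4686761425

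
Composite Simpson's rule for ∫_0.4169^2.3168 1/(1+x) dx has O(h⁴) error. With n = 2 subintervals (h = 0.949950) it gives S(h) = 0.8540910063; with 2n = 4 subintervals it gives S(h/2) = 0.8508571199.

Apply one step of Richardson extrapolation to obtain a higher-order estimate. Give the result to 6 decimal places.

r = 4: numerator weight 16, denominator 15.
16*0.8508571199 = 13.6137139184; subtract 0.8540910063 → 12.7596229121
R = 12.7596229121/15 = 0.8506415275

0.850642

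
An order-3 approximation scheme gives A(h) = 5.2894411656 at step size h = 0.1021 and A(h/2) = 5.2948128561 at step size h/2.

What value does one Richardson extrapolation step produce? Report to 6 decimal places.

5.295580

Leading term ∝ h^3; use weight 8 = 2^3.
Weighted: 42.3585028488 − 5.2894411656 = 37.0690616832
Extrapolated: 37.0690616832 / 7 = 5.2955802405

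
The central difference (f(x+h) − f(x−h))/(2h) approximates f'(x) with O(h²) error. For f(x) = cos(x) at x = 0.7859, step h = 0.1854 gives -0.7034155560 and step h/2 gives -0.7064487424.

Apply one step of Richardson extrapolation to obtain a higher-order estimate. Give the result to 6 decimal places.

-0.707460

Leading term ∝ h^2; use weight 4 = 2^2.
4·(-0.7064487424) = -2.8257949696; (-2.8257949696) − (-0.7034155560) = -2.1223794136
Denominator 4 − 1 = 3.
R = (-2.1223794136)/3 = -0.7074598045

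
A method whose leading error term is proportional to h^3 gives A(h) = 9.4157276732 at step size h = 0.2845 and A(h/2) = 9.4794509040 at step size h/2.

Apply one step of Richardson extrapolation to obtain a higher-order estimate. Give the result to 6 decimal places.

r = 3, so 2^r = 8.
Top: 8(9.4794509040) − (9.4157276732) = 66.4198795588
Divide by 2^3 − 1 = 7.
(8 × 9.4794509040 − 9.4157276732)/(8 − 1) = 9.4885542227

9.488554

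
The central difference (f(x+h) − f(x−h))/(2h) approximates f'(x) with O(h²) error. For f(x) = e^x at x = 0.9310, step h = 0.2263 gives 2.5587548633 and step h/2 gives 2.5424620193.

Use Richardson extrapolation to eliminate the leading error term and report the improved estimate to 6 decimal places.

Error is O(h^2); halving h shrinks it by 2^2 = 4.
4*2.5424620193 − 2.5587548633 = 7.6110932139
(4*2.5424620193 − 2.5587548633)/(4 − 1) = 2.5370310713

2.537031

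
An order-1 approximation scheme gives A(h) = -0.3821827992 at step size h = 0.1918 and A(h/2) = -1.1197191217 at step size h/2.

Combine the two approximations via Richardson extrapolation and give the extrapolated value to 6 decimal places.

Method order is 1; weight 2^1 = 2.
2 × (-1.1197191217) − (-0.3821827992) = -1.8572554442
Divide by 2^1 − 1 = 1.
(2 × (-1.1197191217) − (-0.3821827992))/(2 − 1) = -1.8572554442
Shift from A(h/2): −0.7375363225.

-1.857255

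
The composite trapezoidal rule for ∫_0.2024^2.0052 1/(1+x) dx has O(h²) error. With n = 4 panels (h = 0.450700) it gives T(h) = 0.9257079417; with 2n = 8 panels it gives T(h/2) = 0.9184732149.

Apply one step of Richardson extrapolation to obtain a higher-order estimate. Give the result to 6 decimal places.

0.916062

Order 2 gives 2^r = 4 and 2^r − 1 = 3.
Top: 4(0.9184732149) − (0.9257079417) = 2.7481849179
Divide by 2^2 − 1 = 3.
(4·0.9184732149 − 0.9257079417)/(4 − 1) = 0.9160616393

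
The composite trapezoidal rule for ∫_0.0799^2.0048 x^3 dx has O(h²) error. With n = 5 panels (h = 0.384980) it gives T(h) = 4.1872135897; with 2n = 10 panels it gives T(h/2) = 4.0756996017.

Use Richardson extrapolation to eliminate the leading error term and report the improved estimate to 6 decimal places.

With r = 2 the leading error scales as h^2, so the weight is 2^2 = 4.
4·4.0756996017 − 4.1872135897 = 12.1155848171
Divide by 2^2 − 1 = 3.
Result: 4.0385282724
Gap between inputs: 1.115e-01; correction applied: −0.0371713293.

4.038528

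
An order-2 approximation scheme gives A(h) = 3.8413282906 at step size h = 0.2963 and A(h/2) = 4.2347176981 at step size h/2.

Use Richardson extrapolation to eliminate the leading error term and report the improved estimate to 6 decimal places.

4.365848

Order 2 gives 2^r = 4 and 2^r − 1 = 3.
4·4.2347176981 − 3.8413282906 = 13.0975425018
Denominator 4 − 1 = 3.
Extrapolated: 13.0975425018 / 3 = 4.3658475006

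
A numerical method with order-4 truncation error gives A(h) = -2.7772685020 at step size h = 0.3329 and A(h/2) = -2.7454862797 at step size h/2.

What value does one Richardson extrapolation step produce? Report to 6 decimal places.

-2.743367

Leading term ∝ h^4; use weight 16 = 2^4.
Numerator 16·A(h/2) − A(h) = 16·(-2.7454862797) − (-2.7772685020) = -41.1505119732
(-41.1505119732) ÷ 15 = -2.7433674649
Gap between inputs: 3.178e-02; correction applied: +0.0021188148.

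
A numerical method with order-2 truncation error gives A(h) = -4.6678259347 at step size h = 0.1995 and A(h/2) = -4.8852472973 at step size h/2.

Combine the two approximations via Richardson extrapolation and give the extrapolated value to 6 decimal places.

With r = 2 the leading error scales as h^2, so the weight is 2^2 = 4.
2^2×A(h/2) = -19.5409891892; minus A(h) gives -14.8731632545.
Divide by 2^2 − 1 = 3.
(4×(-4.8852472973) − (-4.6678259347))/(4 − 1) = -4.9577210848
Gap between inputs: 2.174e-01; correction applied: −0.0724737875.

-4.957721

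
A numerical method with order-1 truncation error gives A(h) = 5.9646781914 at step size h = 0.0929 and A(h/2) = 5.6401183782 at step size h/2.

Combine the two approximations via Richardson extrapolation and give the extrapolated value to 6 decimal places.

5.315559

r = 1: numerator weight 2, denominator 1.
Top: 2(5.6401183782) − (5.9646781914) = 5.3155585650
5.3155585650 ÷ 1 = 5.3155585650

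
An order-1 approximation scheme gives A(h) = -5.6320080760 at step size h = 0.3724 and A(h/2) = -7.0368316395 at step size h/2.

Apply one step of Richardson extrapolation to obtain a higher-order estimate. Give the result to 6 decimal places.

With r = 1 the leading error scales as h^1, so the weight is 2^1 = 2.
Top: 2(-7.0368316395) − (-5.6320080760) = -8.4416552030
Denominator 2 − 1 = 1.
R = (-8.4416552030)/1 = -8.4416552030
Shift from A(h/2): −1.4048235635.

-8.441655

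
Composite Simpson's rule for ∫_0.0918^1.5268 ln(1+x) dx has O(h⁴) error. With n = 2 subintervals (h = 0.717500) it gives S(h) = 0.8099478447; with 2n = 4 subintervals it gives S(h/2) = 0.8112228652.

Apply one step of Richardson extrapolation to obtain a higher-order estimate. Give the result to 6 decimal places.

r = 4, so 2^r = 16.
16*0.8112228652 − 0.8099478447 = 12.1696179985
Extrapolated: 12.1696179985 / 15 = 0.8113078666

0.811308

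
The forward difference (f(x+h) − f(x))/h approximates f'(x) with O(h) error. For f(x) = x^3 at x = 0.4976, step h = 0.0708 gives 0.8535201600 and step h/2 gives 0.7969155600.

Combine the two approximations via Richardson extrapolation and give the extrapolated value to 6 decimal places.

Order 1 gives 2^r = 2 and 2^r − 1 = 1.
Numerator 2×A(h/2) − A(h) = 2×0.7969155600 − 0.8535201600 = 0.7403109600
Denominator 2 − 1 = 1.
0.7403109600 ÷ 1 = 0.7403109600
Shift from A(h/2): −0.0566046000.

0.740311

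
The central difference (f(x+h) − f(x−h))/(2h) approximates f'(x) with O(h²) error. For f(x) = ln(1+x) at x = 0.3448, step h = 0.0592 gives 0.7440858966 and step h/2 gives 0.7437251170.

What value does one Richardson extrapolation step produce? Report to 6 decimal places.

0.743605

The method has order 2: 2^2 = 4.
4*0.7437251170 − 0.7440858966 = 2.2308145714
Divide by 2^2 − 1 = 3.
2.2308145714 ÷ 3 = 0.7436048571
Shift from A(h/2): −0.0001202599.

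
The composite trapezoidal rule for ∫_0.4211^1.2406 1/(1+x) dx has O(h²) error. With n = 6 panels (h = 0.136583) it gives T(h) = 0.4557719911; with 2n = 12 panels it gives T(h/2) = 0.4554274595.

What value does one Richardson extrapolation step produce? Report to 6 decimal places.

0.455313

Leading term ∝ h^2; use weight 4 = 2^2.
A(h/2) − A(h) = 0.4554274595 − 0.4557719911 = -0.0003445316
Correction (A(h/2) − A(h))/(4 − 1) = (-0.0003445316)/3 = -0.0001148439
R = A(h/2) + (A(h/2) − A(h))/3 = 0.4554274595 − 0.0001148439 = 0.4553126156
Shift from A(h/2): −0.0001148439.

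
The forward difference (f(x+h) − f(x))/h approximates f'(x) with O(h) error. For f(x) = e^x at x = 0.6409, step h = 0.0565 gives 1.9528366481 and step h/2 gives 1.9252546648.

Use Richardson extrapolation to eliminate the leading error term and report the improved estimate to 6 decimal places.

1.897673

With r = 1 the leading error scales as h^1, so the weight is 2^1 = 2.
Weighted: 3.8505093296 − 1.9528366481 = 1.8976726815
Divide by 2^1 − 1 = 1.
1.8976726815 ÷ 1 = 1.8976726815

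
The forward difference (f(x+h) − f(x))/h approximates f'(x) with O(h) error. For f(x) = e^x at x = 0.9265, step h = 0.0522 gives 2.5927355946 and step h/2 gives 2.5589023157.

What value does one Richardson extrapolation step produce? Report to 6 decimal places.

2.525069

Leading term ∝ h^1; use weight 2 = 2^1.
Top: 2(2.5589023157) − (2.5927355946) = 2.5250690368
Divide by 2^1 − 1 = 1.
Result: 2.5250690368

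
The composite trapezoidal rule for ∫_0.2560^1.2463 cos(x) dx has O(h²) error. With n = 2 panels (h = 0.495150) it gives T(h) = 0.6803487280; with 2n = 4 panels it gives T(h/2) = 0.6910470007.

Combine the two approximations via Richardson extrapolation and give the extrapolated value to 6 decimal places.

Method order is 2; weight 2^2 = 4.
Weighted: 2.7641880028 − 0.6803487280 = 2.0838392748
2.0838392748 ÷ 3 = 0.6946130916
Gap between inputs: 1.070e-02; correction applied: +0.0035660909.

0.694613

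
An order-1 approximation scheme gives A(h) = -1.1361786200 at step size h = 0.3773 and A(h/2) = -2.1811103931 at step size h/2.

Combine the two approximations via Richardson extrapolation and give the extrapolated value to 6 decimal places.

-3.226042

Method order is 1; weight 2^1 = 2.
2*(-2.1811103931) = -4.3622207862; (-4.3622207862) − (-1.1361786200) = -3.2260421662
Divide by 2^1 − 1 = 1.
(-3.2260421662) ÷ 1 = -3.2260421662
Correction |R − A(h/2)| = 1.045e+00; gap |A(h/2) − A(h)| = 1.045e+00.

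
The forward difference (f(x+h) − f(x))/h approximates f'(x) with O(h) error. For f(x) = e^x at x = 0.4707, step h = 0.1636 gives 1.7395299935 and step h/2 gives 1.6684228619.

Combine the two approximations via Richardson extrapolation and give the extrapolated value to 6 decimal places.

r = 1, so 2^r = 2.
2·1.6684228619 − 1.7395299935 = 1.5973157303
R = 1.5973157303/1 = 1.5973157303

1.597316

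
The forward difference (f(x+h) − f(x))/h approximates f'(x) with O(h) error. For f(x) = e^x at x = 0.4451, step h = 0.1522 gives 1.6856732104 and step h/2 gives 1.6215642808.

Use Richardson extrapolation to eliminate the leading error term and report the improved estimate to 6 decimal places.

Order 1 gives 2^r = 2 and 2^r − 1 = 1.
2 × 1.6215642808 − 1.6856732104 = 1.5574553512
Divide by 2^1 − 1 = 1.
So the Richardson estimate is 1.5574553512.

1.557455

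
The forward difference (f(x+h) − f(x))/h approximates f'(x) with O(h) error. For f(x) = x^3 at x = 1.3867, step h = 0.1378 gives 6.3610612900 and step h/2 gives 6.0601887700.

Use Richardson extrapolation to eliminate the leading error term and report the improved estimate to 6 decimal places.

r = 1, so 2^r = 2.
A(h/2) − A(h) = 6.0601887700 − 6.3610612900 = -0.3008725200
Correction (A(h/2) − A(h))/(2 − 1) = (-0.3008725200)/1 = -0.3008725200
R = A(h/2) + (A(h/2) − A(h))/1 = 6.0601887700 − 0.3008725200 = 5.7593162500

5.759316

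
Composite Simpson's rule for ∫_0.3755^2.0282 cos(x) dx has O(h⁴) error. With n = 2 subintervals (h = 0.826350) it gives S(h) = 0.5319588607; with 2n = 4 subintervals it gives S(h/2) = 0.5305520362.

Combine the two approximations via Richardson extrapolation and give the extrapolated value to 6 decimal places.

0.530458

r = 4, so 2^r = 16.
16×0.5305520362 − 0.5319588607 = 7.9568737185
7.9568737185 ÷ 15 = 0.5304582479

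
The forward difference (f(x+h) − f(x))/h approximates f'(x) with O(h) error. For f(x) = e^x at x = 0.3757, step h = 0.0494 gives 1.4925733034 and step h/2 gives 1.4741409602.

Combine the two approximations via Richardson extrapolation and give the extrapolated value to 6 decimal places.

1.455709

Error is O(h^1); halving h shrinks it by 2^1 = 2.
2^1·A(h/2) = 2.9482819204; minus A(h) gives 1.4557086170.
Divide by 2^1 − 1 = 1.
(2·1.4741409602 − 1.4925733034)/(2 − 1) = 1.4557086170
Shift from A(h/2): −0.0184323432.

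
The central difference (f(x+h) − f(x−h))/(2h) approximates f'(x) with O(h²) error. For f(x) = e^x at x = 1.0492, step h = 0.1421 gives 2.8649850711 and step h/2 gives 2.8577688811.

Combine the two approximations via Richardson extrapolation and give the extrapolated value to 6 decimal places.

Order 2 gives 2^r = 4 and 2^r − 1 = 3.
Numerator 4 × A(h/2) − A(h) = 4 × 2.8577688811 − 2.8649850711 = 8.5660904533
Denominator 4 − 1 = 3.
(4 × 2.8577688811 − 2.8649850711)/(4 − 1) = 2.8553634844

2.855363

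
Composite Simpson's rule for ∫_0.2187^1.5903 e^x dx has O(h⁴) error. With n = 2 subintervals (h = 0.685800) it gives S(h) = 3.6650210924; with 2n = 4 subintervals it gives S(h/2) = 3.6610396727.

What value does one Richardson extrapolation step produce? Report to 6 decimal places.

r = 4: numerator weight 16, denominator 15.
Numerator 16*A(h/2) − A(h) = 16*3.6610396727 − 3.6650210924 = 54.9116136708
Extrapolated: 54.9116136708 / 15 = 3.6607742447

3.660774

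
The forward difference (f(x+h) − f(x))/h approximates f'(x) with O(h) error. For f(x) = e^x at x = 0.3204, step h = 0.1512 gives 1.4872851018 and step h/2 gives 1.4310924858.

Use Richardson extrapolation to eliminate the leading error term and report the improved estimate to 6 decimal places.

r = 1: numerator weight 2, denominator 1.
2 × 1.4310924858 = 2.8621849716; subtract 1.4872851018 → 1.3748998698
Divide by 2^1 − 1 = 1.
Extrapolated: 1.3748998698 / 1 = 1.3748998698
Gap between inputs: 5.619e-02; correction applied: −0.0561926160.

1.374900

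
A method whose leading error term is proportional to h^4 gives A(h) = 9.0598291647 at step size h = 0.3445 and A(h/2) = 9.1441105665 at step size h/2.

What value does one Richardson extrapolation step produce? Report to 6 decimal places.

9.149729

r = 4, so 2^r = 16.
Top: 16(9.1441105665) − (9.0598291647) = 137.2459398993
137.2459398993 ÷ 15 = 9.1497293266
Gap between inputs: 8.428e-02; correction applied: +0.0056187601.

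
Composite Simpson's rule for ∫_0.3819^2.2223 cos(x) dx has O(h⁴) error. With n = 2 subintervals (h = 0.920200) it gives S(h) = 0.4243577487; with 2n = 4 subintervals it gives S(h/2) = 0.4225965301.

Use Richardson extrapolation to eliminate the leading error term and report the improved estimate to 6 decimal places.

0.422479

Method order is 4; weight 2^4 = 16.
16·0.4225965301 = 6.7615444816; 6.7615444816 − 0.4243577487 = 6.3371867329
R = 6.3371867329/15 = 0.4224791155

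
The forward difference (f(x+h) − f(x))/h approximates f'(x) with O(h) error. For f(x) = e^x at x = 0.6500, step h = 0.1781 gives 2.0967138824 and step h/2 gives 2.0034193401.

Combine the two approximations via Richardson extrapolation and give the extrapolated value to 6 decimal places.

The method has order 1: 2^1 = 2.
Weighted: 4.0068386802 − 2.0967138824 = 1.9101247978
R = 1.9101247978/1 = 1.9101247978

1.910125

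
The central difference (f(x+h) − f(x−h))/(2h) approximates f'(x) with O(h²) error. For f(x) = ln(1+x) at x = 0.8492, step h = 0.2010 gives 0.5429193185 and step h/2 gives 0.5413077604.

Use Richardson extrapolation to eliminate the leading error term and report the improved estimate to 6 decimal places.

0.540771

The method has order 2: 2^2 = 4.
4×0.5413077604 = 2.1652310416; subtract 0.5429193185 → 1.6223117231
(4×0.5413077604 − 0.5429193185)/(4 − 1) = 0.5407705744
Shift from A(h/2): −0.0005371860.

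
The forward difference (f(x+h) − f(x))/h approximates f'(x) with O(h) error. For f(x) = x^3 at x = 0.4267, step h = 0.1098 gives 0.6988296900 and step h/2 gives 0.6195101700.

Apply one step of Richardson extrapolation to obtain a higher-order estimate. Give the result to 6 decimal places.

With r = 1 the leading error scales as h^1, so the weight is 2^1 = 2.
2^1×A(h/2) = 1.2390203400; minus A(h) gives 0.5401906500.
Extrapolated: 0.5401906500 / 1 = 0.5401906500
Correction |R − A(h/2)| = 7.932e-02; gap |A(h/2) − A(h)| = 7.932e-02.

0.540191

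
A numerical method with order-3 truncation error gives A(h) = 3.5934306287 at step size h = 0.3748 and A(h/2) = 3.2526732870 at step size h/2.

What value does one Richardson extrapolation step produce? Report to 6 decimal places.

With r = 3 the leading error scales as h^3, so the weight is 2^3 = 8.
Top: 8(3.2526732870) − (3.5934306287) = 22.4279556673
Extrapolated: 22.4279556673 / 7 = 3.2039936668
Shift from A(h/2): −0.0486796202.

3.203994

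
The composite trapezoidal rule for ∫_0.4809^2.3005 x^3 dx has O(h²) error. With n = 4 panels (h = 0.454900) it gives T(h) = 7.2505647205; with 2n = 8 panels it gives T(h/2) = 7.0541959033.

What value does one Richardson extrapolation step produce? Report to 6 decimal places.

6.988740

The method has order 2: 2^2 = 4.
Difference of the inputs: 7.0541959033 − 7.2505647205 = -0.1963688172
Divide by 2^2 − 1 = 3: (-0.1963688172)/3 = -0.0654562724
R = 7.0541959033 − 0.0654562724 = 6.9887396309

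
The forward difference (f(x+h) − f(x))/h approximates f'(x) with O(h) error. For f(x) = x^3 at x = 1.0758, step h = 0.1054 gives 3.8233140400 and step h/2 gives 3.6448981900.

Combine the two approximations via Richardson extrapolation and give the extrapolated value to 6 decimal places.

3.466482

The method has order 1: 2^1 = 2.
A(h/2) − A(h) = 3.6448981900 − 3.8233140400 = -0.1784158500
Divide by 2^1 − 1 = 1: (-0.1784158500)/1 = -0.1784158500
R = 3.6448981900 − 0.1784158500 = 3.4664823400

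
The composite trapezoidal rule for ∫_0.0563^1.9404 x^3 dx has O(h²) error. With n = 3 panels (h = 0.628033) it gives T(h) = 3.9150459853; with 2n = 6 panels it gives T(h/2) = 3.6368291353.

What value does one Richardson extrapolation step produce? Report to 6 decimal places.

r = 2: numerator weight 4, denominator 3.
4 × 3.6368291353 − 3.9150459853 = 10.6322705559
Divide by 2^2 − 1 = 3.
R = 10.6322705559/3 = 3.5440901853

3.544090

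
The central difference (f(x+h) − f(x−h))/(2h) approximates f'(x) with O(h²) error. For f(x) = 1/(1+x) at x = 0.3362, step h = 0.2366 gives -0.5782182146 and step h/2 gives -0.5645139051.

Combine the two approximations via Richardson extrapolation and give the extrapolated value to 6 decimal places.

Leading term ∝ h^2; use weight 4 = 2^2.
Numerator 4 × A(h/2) − A(h) = 4 × (-0.5645139051) − (-0.5782182146) = -1.6798374058
R = (-1.6798374058)/3 = -0.5599458019
Gap between inputs: 1.370e-02; correction applied: +0.0045681032.

-0.559946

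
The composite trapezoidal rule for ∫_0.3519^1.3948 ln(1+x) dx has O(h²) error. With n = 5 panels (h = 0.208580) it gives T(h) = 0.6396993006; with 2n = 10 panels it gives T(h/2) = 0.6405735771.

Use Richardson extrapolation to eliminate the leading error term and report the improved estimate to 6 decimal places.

With r = 2 the leading error scales as h^2, so the weight is 2^2 = 4.
4*0.6405735771 = 2.5622943084; 2.5622943084 − 0.6396993006 = 1.9225950078
Denominator 4 − 1 = 3.
Extrapolated: 1.9225950078 / 3 = 0.6408650026

0.640865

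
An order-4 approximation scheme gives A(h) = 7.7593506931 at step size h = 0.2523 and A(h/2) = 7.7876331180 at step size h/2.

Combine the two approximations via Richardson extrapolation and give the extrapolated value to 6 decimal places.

Leading term ∝ h^4; use weight 16 = 2^4.
16 × 7.7876331180 − 7.7593506931 = 116.8427791949
R = 116.8427791949/15 = 7.7895186130

7.789519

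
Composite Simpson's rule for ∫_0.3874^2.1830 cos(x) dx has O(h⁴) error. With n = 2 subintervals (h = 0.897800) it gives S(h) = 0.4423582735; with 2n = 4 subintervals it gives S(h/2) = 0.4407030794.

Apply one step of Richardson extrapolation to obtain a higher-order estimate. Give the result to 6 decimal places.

r = 4, so 2^r = 16.
16·0.4407030794 = 7.0512492704; 7.0512492704 − 0.4423582735 = 6.6088909969
6.6088909969 ÷ 15 = 0.4405927331
Shift from A(h/2): −0.0001103463.

0.440593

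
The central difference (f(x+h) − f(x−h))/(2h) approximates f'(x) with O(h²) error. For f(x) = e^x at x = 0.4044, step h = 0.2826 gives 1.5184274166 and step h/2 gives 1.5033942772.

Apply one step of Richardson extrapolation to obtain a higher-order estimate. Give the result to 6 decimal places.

1.498383

r = 2: numerator weight 4, denominator 3.
4 × 1.5033942772 = 6.0135771088; 6.0135771088 − 1.5184274166 = 4.4951496922
(4 × 1.5033942772 − 1.5184274166)/(4 − 1) = 1.4983832307
Correction |R − A(h/2)| = 5.011e-03; gap |A(h/2) − A(h)| = 1.503e-02.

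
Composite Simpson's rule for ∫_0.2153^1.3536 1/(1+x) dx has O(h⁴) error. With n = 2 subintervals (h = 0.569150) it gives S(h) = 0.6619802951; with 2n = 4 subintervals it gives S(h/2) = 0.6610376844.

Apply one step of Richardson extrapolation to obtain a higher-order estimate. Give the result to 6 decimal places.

r = 4, so 2^r = 16.
16·0.6610376844 = 10.5766029504; subtract 0.6619802951 → 9.9146226553
Divide by 2^4 − 1 = 15.
R = 9.9146226553/15 = 0.6609748437

0.660975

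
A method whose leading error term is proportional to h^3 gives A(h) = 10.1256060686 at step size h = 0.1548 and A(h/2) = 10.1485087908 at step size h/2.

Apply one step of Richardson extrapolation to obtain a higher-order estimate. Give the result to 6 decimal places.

Order 3 gives 2^r = 8 and 2^r − 1 = 7.
8·10.1485087908 − 10.1256060686 = 71.0624642578
Denominator 8 − 1 = 7.
71.0624642578 ÷ 7 = 10.1517806083
Correction |R − A(h/2)| = 3.272e-03; gap |A(h/2) − A(h)| = 2.290e-02.

10.151781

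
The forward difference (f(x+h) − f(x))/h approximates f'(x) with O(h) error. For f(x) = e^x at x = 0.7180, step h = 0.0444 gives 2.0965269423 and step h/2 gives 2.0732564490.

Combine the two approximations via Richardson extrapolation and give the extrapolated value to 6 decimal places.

2.049986

r = 1, so 2^r = 2.
Top: 2(2.0732564490) − (2.0965269423) = 2.0499859557
2.0499859557 ÷ 1 = 2.0499859557
Shift from A(h/2): −0.0232704933.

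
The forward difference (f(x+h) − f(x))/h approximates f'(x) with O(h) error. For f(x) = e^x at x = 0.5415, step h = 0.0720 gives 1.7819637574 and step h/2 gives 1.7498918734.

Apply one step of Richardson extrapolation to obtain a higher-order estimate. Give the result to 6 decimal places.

1.717820

Error is O(h^1); halving h shrinks it by 2^1 = 2.
2×1.7498918734 − 1.7819637574 = 1.7178199894
Denominator 2 − 1 = 1.
Result: 1.7178199894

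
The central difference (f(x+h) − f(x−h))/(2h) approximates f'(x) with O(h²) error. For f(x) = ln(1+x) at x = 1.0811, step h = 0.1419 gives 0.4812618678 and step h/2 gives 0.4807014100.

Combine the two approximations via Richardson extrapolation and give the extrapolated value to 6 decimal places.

0.480515

r = 2, so 2^r = 4.
4×0.4807014100 − 0.4812618678 = 1.4415437722
(4×0.4807014100 − 0.4812618678)/(4 − 1) = 0.4805145907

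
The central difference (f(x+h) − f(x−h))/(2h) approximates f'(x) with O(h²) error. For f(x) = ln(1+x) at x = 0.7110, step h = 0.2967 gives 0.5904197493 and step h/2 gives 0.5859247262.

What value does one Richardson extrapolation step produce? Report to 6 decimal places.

Error is O(h^2); halving h shrinks it by 2^2 = 4.
Top: 4(0.5859247262) − (0.5904197493) = 1.7532791555
Denominator 4 − 1 = 3.
So the Richardson estimate is 0.5844263852.
Shift from A(h/2): −0.0014983410.

0.584426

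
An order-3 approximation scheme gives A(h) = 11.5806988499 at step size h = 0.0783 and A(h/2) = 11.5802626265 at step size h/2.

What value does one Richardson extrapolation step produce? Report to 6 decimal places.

11.580200

r = 3: numerator weight 8, denominator 7.
8*11.5802626265 = 92.6421010120; 92.6421010120 − 11.5806988499 = 81.0614021621
Divide by 2^3 − 1 = 7.
Result: 11.5802003089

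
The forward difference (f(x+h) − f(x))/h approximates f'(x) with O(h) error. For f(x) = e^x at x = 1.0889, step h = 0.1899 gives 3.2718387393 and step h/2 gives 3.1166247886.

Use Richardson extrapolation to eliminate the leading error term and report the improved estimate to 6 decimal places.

Order 1 gives 2^r = 2 and 2^r − 1 = 1.
Top: 2(3.1166247886) − (3.2718387393) = 2.9614108379
(2 × 3.1166247886 − 3.2718387393)/(2 − 1) = 2.9614108379
Correction |R − A(h/2)| = 1.552e-01; gap |A(h/2) − A(h)| = 1.552e-01.

2.961411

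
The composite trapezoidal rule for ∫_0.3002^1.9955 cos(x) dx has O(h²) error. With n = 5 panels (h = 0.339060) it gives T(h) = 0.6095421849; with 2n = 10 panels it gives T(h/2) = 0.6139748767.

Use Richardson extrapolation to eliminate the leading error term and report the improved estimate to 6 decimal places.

0.615452

r = 2, so 2^r = 4.
4 × 0.6139748767 = 2.4558995068; 2.4558995068 − 0.6095421849 = 1.8463573219
Denominator 4 − 1 = 3.
R = 1.8463573219/3 = 0.6154524406
Correction |R − A(h/2)| = 1.478e-03; gap |A(h/2) − A(h)| = 4.433e-03.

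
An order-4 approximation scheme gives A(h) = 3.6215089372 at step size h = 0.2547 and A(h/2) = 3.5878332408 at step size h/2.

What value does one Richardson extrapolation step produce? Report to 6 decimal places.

Method order is 4; weight 2^4 = 16.
Numerator 16·A(h/2) − A(h) = 16·3.5878332408 − 3.6215089372 = 53.7838229156
Denominator 16 − 1 = 15.
Extrapolated: 53.7838229156 / 15 = 3.5855881944

3.585588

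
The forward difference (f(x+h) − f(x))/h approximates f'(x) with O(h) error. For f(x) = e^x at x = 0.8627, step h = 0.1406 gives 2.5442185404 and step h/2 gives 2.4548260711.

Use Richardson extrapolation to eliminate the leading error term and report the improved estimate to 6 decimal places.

Error is O(h^1); halving h shrinks it by 2^1 = 2.
2 × 2.4548260711 = 4.9096521422; subtract 2.5442185404 → 2.3654336018
2.3654336018 ÷ 1 = 2.3654336018

2.365434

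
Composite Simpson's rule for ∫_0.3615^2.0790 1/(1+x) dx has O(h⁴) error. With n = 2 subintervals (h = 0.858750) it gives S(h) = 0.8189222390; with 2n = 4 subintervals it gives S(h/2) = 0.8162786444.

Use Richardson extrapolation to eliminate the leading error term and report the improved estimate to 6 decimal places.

Error is O(h^4); halving h shrinks it by 2^4 = 16.
2^4*A(h/2) = 13.0604583104; minus A(h) gives 12.2415360714.
Divide by 2^4 − 1 = 15.
(16*0.8162786444 − 0.8189222390)/(16 − 1) = 0.8161024048
Gap between inputs: 2.644e-03; correction applied: −0.0001762396.

0.816102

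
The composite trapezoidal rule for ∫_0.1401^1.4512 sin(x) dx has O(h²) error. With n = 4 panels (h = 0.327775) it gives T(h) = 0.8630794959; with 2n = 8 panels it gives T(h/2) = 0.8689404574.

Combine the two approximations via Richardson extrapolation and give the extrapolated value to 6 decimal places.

r = 2, so 2^r = 4.
Difference of the inputs: 0.8689404574 − 0.8630794959 = 0.0058609615
Divide by 2^2 − 1 = 3: 0.0058609615/3 = 0.0019536538
R = 0.8689404574 + 0.0019536538 = 0.8708941112

0.870894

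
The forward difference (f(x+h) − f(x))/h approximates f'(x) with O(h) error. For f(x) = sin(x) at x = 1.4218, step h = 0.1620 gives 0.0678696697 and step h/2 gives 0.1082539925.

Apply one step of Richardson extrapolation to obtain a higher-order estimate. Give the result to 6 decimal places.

0.148638

With r = 1 the leading error scales as h^1, so the weight is 2^1 = 2.
2^1·A(h/2) = 0.2165079850; minus A(h) gives 0.1486383153.
Denominator 2 − 1 = 1.
R = 0.1486383153/1 = 0.1486383153
Shift from A(h/2): +0.0403843228.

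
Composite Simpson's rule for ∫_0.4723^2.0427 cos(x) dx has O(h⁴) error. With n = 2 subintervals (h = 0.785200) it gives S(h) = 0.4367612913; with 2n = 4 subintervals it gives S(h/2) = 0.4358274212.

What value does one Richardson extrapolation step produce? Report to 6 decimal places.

0.435765

Error is O(h^4); halving h shrinks it by 2^4 = 16.
Top: 16(0.4358274212) − (0.4367612913) = 6.5364774479
Denominator 16 − 1 = 15.
(16·0.4358274212 − 0.4367612913)/(16 − 1) = 0.4357651632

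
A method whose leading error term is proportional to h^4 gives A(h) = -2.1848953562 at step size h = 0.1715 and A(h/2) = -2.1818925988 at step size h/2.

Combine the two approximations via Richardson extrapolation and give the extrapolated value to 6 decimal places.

r = 4, so 2^r = 16.
16*(-2.1818925988) = -34.9102815808; (-34.9102815808) − (-2.1848953562) = -32.7253862246
(-32.7253862246) ÷ 15 = -2.1816924150

-2.181692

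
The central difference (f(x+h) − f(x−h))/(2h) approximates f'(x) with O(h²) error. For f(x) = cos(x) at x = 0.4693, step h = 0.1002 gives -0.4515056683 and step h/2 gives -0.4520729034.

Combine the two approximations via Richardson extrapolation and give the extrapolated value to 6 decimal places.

-0.452262

Order 2 gives 2^r = 4 and 2^r − 1 = 3.
4×(-0.4520729034) = -1.8082916136; subtract (-0.4515056683) → -1.3567859453
Extrapolated: (-1.3567859453) / 3 = -0.4522619818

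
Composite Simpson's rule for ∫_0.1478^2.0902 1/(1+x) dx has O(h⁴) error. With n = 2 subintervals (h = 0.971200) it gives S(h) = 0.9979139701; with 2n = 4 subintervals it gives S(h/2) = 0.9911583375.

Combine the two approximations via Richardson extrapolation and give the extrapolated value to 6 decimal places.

Order 4 gives 2^r = 16 and 2^r − 1 = 15.
A(h/2) − A(h) = 0.9911583375 − 0.9979139701 = -0.0067556326
Correction (A(h/2) − A(h))/(16 − 1) = (-0.0067556326)/15 = -0.0004503755
R = 0.9911583375 − 0.0004503755 = 0.9907079620
Correction |R − A(h/2)| = 4.504e-04; gap |A(h/2) − A(h)| = 6.756e-03.

0.990708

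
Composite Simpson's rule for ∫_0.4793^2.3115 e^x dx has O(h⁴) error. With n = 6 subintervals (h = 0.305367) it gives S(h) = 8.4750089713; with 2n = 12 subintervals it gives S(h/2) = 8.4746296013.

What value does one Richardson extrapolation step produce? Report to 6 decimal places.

8.474604

With r = 4 the leading error scales as h^4, so the weight is 2^4 = 16.
16*8.4746296013 = 135.5940736208; 135.5940736208 − 8.4750089713 = 127.1190646495
Denominator 16 − 1 = 15.
Result: 8.4746043100
Gap between inputs: 3.794e-04; correction applied: −0.0000252913.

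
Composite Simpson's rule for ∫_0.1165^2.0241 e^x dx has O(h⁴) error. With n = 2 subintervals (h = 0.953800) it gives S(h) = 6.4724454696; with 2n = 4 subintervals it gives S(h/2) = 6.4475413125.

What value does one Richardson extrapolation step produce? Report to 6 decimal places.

With r = 4 the leading error scales as h^4, so the weight is 2^4 = 16.
Weighted: 103.1606610000 − 6.4724454696 = 96.6882155304
96.6882155304 ÷ 15 = 6.4458810354

6.445881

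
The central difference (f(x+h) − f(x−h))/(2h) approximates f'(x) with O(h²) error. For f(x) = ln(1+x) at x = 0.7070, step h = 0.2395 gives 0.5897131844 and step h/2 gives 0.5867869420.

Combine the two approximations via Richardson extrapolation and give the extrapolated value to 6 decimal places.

Error is O(h^2); halving h shrinks it by 2^2 = 4.
Numerator 4*A(h/2) − A(h) = 4*0.5867869420 − 0.5897131844 = 1.7574345836
Divide by 2^2 − 1 = 3.
(4*0.5867869420 − 0.5897131844)/(4 − 1) = 0.5858115279
Shift from A(h/2): −0.0009754141.

0.585812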